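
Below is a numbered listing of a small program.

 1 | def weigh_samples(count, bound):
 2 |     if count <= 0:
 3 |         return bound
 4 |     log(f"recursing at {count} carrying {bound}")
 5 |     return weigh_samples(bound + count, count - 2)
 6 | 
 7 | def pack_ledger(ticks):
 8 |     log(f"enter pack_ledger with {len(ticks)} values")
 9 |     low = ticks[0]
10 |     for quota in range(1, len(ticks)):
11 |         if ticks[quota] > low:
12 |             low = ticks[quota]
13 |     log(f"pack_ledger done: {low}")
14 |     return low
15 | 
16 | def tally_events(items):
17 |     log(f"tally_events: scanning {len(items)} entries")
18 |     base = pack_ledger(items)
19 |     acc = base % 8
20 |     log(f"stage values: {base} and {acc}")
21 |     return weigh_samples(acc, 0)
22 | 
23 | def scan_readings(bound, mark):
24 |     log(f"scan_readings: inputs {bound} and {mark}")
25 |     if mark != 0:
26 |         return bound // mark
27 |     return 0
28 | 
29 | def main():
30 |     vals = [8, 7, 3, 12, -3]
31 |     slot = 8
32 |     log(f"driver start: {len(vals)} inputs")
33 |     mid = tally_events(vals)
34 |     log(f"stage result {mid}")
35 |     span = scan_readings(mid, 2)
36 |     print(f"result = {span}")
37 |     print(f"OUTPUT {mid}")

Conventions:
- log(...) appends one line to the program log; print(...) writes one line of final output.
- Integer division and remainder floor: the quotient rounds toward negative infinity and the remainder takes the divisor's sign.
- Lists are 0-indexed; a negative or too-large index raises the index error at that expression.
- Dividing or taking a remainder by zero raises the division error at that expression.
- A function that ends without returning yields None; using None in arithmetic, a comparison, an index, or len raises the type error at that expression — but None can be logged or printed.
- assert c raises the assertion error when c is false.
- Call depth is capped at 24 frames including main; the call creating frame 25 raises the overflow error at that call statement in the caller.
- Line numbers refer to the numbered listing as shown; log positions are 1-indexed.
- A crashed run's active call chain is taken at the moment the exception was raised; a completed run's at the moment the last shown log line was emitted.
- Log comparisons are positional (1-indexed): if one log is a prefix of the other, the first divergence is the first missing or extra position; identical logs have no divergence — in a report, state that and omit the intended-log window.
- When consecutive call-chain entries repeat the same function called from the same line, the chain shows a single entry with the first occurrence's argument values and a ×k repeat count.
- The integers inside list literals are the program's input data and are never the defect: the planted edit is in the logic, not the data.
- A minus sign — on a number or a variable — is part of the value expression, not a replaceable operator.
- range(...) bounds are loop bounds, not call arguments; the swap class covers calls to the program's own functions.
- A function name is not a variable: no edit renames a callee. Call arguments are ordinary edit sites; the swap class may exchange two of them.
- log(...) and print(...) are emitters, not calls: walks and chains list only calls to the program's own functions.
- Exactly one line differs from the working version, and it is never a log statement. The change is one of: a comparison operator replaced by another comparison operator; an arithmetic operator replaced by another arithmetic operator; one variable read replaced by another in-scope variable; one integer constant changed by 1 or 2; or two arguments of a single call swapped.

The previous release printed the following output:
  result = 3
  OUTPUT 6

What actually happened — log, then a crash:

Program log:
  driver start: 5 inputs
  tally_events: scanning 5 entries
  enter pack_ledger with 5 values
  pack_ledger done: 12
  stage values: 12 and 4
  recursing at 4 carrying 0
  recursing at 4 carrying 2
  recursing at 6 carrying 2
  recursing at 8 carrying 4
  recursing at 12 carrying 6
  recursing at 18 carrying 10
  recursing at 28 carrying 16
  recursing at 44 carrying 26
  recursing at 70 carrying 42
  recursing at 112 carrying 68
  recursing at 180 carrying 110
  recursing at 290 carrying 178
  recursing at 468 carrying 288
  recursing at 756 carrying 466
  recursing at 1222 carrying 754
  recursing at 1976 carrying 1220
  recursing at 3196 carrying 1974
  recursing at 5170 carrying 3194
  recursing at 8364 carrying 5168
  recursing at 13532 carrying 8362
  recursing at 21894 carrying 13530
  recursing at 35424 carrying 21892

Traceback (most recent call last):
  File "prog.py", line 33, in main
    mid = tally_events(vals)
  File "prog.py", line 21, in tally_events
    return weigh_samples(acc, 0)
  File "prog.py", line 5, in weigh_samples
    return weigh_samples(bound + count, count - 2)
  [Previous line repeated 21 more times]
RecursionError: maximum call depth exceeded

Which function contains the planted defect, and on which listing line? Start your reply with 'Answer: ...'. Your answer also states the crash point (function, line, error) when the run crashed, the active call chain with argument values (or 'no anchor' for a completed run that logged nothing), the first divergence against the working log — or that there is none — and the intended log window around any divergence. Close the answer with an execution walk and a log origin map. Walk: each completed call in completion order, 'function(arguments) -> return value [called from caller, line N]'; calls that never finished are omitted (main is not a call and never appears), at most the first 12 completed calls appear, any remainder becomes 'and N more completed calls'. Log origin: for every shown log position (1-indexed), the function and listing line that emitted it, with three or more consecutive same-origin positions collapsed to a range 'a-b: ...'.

Answer: the defect is in weigh_samples at line 5.
Core observation: Position 7 is the first bad log line: 'recursing at 4 carrying 2' should read 'recursing at 2 carrying 4'.
Crash: weigh_samples, line 5, RecursionError.
Call chain: main -> tally_events([8, 7, 3, 12, -3]) (called at line 33) -> weigh_samples(4, 0) (called at line 21) -> weigh_samples(4, 2) (called at line 5) ×21.
First divergence: at position 7 the run shows 'recursing at 4 carrying 2' where the working version logs 'recursing at 2 carrying 4'.
Intended log window:
  5: stage values: 12 and 4
  6: recursing at 4 carrying 0
  7: recursing at 2 carrying 4
  8: stage result 6
Execution walk:
  pack_ledger([8, 7, 3, 12, -3]) -> 12  [called from tally_events, line 18]
Log origin:
  1: emitted by main (line 32)
  2: emitted by tally_events (line 17)
  3: emitted by pack_ledger (line 8)
  4: emitted by pack_ledger (line 13)
  5: emitted by tally_events (line 20)
  6-27: emitted by weigh_samples (line 4)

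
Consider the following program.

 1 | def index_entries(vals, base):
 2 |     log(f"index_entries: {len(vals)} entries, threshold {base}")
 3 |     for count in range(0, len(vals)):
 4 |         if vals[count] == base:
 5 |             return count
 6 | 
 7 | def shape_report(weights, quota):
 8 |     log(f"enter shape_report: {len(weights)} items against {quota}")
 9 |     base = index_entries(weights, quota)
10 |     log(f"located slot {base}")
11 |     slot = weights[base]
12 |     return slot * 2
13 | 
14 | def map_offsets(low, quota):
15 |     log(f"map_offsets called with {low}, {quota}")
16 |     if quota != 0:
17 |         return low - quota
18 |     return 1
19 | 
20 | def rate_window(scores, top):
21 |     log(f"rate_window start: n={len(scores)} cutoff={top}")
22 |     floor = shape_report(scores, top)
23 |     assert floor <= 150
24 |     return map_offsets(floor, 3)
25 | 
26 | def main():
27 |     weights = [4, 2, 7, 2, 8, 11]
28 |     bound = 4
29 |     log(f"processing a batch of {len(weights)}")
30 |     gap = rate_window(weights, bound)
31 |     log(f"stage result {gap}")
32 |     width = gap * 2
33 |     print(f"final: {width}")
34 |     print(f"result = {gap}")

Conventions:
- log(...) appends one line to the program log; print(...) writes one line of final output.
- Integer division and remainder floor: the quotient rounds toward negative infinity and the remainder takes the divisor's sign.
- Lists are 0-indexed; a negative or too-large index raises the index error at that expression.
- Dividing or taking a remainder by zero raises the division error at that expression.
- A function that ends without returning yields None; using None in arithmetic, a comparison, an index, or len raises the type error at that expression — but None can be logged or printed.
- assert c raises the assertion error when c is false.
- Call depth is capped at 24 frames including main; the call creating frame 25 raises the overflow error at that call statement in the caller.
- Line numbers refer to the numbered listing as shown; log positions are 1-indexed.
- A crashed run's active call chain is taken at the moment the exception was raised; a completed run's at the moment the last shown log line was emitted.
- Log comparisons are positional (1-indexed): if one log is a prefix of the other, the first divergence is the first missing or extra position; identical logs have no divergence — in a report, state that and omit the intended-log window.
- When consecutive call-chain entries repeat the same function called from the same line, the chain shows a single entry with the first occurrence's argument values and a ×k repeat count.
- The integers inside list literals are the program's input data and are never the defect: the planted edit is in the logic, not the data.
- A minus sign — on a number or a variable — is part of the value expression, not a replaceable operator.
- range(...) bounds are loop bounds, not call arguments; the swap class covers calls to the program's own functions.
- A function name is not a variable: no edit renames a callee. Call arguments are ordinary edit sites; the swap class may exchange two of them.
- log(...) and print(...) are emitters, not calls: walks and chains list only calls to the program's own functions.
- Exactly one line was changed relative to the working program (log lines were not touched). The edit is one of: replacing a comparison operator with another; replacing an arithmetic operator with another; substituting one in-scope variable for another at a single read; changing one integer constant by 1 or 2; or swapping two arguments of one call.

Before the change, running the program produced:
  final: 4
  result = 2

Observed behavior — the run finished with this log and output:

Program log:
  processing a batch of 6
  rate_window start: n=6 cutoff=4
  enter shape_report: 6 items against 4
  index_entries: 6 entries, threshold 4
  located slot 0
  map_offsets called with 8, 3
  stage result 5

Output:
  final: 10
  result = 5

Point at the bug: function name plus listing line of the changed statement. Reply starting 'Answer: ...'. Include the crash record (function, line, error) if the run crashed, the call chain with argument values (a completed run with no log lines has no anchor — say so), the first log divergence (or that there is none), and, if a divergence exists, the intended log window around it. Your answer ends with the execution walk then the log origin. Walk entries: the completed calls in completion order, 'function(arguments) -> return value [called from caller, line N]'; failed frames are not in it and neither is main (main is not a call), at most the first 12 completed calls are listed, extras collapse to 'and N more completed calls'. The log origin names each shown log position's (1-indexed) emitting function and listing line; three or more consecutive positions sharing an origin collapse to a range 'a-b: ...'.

Answer: the defect is in map_offsets at line 17.
Key fact: Everything matches until log position 7, which reads 'stage result 5' in place of 'stage result 2'.
Call chain: main.
First divergence: position 7; shown 'stage result 5' vs intended 'stage result 2'.
Intended log window:
  5: located slot 0
  6: map_offsets called with 8, 3
  7: stage result 2
Execution walk:
  index_entries([4, 2, 7, 2, 8, 11], 4) -> 0  [called from shape_report, line 9]
  shape_report([4, 2, 7, 2, 8, 11], 4) -> 8  [called from rate_window, line 22]
  map_offsets(8, 3) -> 5  [called from rate_window, line 24]
  rate_window([4, 2, 7, 2, 8, 11], 4) -> 5  [called from main, line 30]
Log origins:
  1: emitted by main (line 29)
  2: emitted by rate_window (line 21)
  3: emitted by shape_report (line 8)
  4: emitted by index_entries (line 2)
  5: emitted by shape_report (line 10)
  6: emitted by map_offsets (line 15)
  7: emitted by main (line 31)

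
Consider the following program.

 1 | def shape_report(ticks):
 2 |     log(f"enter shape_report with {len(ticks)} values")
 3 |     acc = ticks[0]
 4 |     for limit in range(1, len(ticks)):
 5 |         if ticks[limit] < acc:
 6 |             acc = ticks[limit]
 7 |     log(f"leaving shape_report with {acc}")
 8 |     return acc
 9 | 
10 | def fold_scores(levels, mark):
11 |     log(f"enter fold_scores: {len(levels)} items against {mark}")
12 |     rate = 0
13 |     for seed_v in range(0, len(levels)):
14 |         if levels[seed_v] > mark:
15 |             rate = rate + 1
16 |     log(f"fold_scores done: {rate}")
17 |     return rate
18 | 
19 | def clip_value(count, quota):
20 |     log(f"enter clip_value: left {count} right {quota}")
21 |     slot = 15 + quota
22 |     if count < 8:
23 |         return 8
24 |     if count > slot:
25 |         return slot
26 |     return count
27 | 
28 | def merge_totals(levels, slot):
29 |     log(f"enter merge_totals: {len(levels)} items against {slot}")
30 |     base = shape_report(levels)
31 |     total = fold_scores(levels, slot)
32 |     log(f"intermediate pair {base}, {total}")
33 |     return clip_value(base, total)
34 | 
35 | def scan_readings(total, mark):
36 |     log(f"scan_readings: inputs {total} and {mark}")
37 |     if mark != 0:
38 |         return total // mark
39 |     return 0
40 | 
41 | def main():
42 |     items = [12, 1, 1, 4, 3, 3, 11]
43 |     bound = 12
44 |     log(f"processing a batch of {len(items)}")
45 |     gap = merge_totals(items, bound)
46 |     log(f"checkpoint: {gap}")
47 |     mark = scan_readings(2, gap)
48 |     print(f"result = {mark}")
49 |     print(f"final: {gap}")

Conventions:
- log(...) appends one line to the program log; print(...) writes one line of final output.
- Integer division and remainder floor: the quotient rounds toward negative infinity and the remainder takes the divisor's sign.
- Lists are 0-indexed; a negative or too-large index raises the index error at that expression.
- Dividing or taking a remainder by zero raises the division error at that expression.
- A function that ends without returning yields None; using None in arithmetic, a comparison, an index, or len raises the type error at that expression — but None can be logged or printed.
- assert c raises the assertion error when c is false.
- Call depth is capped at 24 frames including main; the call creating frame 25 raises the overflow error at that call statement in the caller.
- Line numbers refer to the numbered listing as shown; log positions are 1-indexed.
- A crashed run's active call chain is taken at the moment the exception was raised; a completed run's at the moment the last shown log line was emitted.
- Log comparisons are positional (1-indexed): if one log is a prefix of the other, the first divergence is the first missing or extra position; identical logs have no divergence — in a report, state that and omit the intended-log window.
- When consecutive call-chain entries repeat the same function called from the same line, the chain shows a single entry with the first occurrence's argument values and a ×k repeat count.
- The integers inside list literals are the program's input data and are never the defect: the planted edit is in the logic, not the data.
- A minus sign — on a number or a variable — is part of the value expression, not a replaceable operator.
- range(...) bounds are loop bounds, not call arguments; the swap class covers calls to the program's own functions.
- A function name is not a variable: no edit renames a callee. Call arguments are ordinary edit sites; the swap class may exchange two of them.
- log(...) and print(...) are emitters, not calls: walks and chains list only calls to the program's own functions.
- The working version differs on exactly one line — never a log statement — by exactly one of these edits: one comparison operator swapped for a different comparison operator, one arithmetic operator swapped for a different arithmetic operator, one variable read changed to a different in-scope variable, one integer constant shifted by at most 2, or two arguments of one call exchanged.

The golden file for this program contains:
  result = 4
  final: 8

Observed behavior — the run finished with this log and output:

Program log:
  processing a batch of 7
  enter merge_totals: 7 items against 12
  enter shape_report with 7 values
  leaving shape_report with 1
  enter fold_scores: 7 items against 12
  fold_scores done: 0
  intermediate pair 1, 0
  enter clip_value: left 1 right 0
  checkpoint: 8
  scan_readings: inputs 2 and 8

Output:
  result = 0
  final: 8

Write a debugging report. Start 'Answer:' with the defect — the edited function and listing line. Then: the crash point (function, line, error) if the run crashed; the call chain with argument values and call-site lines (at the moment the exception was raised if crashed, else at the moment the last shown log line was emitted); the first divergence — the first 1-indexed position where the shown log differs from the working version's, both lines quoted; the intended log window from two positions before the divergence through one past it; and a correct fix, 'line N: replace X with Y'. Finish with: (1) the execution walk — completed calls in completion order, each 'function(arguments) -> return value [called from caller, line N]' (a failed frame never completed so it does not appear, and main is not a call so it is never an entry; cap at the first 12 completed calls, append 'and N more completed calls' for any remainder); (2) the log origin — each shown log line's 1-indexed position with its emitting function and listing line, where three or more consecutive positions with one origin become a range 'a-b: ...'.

Answer: the defect is in main at line 47.
Core observation: The earliest visible damage is log position 10 — 'scan_readings: inputs 2 and 8' rather than the intended 'scan_readings: inputs 8 and 2'.
Call chain: main -> scan_readings(2, 8) (called at line 47).
First divergence: at position 10 the run shows 'scan_readings: inputs 2 and 8' where the working version logs 'scan_readings: inputs 8 and 2'.
Intended log window:
  8: enter clip_value: left 1 right 0
  9: checkpoint: 8
  10: scan_readings: inputs 8 and 2
Execution walk:
  shape_report([12, 1, 1, 4, 3, 3, 11]) -> 1  [called from merge_totals, line 30]
  fold_scores([12, 1, 1, 4, 3, 3, 11], 12) -> 0  [called from merge_totals, line 31]
  clip_value(1, 0) -> 8  [called from merge_totals, line 33]
  merge_totals([12, 1, 1, 4, 3, 3, 11], 12) -> 8  [called from main, line 45]
  scan_readings(2, 8) -> 0  [called from main, line 47]
Log line origins:
  1 — main, line 44
  2 — merge_totals, line 29
  3 — shape_report, line 2
  4 — shape_report, line 7
  5 — fold_scores, line 11
  6 — fold_scores, line 16
  7 — merge_totals, line 32
  8 — clip_value, line 20
  9 — main, line 46
  10 — scan_readings, line 36
A correct fix: line 47: replace `scan_readings(2, gap)` with `scan_readings(gap, 2)`.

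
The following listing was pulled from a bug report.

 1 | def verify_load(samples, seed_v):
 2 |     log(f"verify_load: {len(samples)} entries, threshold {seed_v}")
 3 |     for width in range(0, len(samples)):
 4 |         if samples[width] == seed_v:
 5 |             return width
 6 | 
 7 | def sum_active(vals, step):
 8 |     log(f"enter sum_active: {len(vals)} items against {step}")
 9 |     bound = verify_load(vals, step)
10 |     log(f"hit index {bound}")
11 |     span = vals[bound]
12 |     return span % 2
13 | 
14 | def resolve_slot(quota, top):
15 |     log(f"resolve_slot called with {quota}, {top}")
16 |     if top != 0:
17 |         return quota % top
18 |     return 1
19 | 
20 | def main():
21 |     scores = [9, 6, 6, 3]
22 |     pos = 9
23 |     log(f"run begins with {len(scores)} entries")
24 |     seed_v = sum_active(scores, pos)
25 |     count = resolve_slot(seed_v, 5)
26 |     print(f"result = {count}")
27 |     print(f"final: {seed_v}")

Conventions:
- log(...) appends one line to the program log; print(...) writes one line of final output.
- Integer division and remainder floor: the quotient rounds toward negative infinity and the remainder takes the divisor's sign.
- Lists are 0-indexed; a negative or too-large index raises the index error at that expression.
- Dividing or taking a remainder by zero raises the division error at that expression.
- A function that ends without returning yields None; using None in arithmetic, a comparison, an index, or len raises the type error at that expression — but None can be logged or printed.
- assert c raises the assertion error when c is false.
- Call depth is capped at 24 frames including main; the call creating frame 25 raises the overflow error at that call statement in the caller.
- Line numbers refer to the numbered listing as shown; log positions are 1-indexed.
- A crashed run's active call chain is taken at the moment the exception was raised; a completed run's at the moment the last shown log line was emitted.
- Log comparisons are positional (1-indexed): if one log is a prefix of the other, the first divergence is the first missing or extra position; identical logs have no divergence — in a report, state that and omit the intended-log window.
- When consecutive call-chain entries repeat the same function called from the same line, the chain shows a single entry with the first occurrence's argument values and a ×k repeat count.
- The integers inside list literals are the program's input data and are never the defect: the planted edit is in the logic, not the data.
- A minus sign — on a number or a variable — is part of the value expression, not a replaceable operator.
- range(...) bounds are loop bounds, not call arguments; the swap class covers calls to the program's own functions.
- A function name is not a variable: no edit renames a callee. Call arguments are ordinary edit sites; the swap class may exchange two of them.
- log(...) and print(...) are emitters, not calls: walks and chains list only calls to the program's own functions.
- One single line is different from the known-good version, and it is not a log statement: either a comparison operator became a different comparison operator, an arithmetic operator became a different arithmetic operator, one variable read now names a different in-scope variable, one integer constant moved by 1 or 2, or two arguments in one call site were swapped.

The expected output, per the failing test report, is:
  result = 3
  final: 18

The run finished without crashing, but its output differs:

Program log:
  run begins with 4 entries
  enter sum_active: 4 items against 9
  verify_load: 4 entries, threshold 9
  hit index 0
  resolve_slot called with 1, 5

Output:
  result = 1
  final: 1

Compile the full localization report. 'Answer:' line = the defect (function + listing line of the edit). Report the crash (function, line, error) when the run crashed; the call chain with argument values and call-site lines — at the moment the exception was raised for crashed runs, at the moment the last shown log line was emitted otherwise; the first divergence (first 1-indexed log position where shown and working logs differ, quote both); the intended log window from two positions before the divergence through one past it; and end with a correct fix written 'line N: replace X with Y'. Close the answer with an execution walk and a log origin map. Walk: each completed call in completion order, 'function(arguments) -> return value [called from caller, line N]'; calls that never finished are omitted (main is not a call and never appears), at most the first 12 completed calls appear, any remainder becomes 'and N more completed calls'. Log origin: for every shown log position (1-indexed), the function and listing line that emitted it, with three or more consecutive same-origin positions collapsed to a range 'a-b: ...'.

Answer: the defect is in sum_active at line 12.
The tell: The earliest visible damage is log position 5 — 'resolve_slot called with 1, 5' rather than the intended 'resolve_slot called with 18, 5'.
Call chain: main -> resolve_slot(1, 5) (called at line 25).
First divergence: position 5 — the shown line 'resolve_slot called with 1, 5' should read 'resolve_slot called with 18, 5'.
Intended log window:
  3: verify_load: 4 entries, threshold 9
  4: hit index 0
  5: resolve_slot called with 18, 5
Execution walk:
  verify_load([9, 6, 6, 3], 9) -> 0  [called from sum_active, line 9]
  sum_active([9, 6, 6, 3], 9) -> 1  [called from main, line 24]
  resolve_slot(1, 5) -> 1  [called from main, line 25]
Log line origins:
  1: emitted by main (line 23)
  2: emitted by sum_active (line 8)
  3: emitted by verify_load (line 2)
  4: emitted by sum_active (line 10)
  5: emitted by resolve_slot (line 15)
A correct fix: line 12: replace `%` with `*`.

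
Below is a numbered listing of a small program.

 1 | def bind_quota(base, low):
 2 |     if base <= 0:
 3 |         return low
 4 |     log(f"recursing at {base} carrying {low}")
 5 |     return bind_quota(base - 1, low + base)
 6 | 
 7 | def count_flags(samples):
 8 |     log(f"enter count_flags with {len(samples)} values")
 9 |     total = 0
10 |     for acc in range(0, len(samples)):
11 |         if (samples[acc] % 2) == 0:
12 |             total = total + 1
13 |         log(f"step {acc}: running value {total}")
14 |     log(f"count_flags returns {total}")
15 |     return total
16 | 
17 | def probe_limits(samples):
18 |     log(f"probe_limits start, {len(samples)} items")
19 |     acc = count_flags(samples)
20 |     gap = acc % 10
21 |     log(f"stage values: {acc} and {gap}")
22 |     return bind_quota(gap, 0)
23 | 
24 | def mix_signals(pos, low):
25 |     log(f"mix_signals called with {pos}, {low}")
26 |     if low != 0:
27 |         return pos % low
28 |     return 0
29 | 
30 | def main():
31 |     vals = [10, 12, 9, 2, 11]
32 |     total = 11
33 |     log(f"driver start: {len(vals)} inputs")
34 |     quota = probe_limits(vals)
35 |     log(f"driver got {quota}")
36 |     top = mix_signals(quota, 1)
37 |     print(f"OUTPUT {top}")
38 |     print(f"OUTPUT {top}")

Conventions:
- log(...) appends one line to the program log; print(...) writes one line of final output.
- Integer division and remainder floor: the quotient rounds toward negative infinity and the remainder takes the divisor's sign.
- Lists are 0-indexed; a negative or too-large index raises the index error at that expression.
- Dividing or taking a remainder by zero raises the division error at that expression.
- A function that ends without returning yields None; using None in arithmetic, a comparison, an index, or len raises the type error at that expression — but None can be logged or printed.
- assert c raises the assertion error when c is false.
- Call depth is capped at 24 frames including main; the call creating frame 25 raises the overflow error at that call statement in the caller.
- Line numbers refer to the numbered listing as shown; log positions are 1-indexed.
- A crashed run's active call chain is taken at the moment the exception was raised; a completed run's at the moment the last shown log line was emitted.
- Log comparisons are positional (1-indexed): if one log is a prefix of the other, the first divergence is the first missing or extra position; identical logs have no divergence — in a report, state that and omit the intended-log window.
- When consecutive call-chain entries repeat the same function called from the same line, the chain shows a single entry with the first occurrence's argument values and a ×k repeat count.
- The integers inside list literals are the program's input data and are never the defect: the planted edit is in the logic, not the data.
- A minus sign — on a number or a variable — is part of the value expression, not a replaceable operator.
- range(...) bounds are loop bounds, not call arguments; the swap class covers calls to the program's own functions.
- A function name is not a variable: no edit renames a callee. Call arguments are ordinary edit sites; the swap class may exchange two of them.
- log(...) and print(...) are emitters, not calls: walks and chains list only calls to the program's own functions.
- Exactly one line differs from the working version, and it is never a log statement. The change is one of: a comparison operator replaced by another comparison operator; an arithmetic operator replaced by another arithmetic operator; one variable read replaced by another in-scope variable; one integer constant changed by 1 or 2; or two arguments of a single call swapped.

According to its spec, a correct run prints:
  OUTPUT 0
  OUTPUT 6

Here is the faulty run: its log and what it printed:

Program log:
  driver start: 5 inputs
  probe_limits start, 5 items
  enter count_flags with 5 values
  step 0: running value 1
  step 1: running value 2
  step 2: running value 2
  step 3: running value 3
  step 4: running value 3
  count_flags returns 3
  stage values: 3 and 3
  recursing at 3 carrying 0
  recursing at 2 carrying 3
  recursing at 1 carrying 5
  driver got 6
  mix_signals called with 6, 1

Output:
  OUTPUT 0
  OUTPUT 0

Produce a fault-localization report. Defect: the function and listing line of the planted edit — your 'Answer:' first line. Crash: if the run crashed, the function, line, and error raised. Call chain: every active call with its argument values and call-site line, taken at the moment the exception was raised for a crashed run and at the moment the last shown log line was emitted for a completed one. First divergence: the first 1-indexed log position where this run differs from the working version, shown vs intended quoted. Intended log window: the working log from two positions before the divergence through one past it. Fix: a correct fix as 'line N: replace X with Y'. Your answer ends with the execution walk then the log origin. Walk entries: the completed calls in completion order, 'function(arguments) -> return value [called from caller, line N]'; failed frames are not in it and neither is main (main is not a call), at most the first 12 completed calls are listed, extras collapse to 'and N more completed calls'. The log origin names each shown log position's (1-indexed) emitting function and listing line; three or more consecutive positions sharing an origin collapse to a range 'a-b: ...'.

Answer: the defect is in main at line 38.
Core observation: Nothing in the log betrays the bug — only the output does.
Call chain: main -> mix_signals(6, 1) (called at line 36).
First divergence: none (the log streams are identical).
Execution walk:
  count_flags([10, 12, 9, 2, 11]) -> 3  [called from probe_limits, line 19]
  bind_quota(0, 6) -> 6  [called from bind_quota, line 5]
  bind_quota(1, 5) -> 6  [called from bind_quota, line 5]
  bind_quota(2, 3) -> 6  [called from bind_quota, line 5]
  bind_quota(3, 0) -> 6  [called from probe_limits, line 22]
  probe_limits([10, 12, 9, 2, 11]) -> 6  [called from main, line 34]
  mix_signals(6, 1) -> 0  [called from main, line 36]
Log origin:
  1: from main, line 33
  2: from probe_limits, line 18
  3: from count_flags, line 8
  4-8: from count_flags, line 13
  9: from count_flags, line 14
  10: from probe_limits, line 21
  11-13: from bind_quota, line 4
  14: from main, line 35
  15: from mix_signals, line 25
A correct fix: line 38: replace `top` with `quota`.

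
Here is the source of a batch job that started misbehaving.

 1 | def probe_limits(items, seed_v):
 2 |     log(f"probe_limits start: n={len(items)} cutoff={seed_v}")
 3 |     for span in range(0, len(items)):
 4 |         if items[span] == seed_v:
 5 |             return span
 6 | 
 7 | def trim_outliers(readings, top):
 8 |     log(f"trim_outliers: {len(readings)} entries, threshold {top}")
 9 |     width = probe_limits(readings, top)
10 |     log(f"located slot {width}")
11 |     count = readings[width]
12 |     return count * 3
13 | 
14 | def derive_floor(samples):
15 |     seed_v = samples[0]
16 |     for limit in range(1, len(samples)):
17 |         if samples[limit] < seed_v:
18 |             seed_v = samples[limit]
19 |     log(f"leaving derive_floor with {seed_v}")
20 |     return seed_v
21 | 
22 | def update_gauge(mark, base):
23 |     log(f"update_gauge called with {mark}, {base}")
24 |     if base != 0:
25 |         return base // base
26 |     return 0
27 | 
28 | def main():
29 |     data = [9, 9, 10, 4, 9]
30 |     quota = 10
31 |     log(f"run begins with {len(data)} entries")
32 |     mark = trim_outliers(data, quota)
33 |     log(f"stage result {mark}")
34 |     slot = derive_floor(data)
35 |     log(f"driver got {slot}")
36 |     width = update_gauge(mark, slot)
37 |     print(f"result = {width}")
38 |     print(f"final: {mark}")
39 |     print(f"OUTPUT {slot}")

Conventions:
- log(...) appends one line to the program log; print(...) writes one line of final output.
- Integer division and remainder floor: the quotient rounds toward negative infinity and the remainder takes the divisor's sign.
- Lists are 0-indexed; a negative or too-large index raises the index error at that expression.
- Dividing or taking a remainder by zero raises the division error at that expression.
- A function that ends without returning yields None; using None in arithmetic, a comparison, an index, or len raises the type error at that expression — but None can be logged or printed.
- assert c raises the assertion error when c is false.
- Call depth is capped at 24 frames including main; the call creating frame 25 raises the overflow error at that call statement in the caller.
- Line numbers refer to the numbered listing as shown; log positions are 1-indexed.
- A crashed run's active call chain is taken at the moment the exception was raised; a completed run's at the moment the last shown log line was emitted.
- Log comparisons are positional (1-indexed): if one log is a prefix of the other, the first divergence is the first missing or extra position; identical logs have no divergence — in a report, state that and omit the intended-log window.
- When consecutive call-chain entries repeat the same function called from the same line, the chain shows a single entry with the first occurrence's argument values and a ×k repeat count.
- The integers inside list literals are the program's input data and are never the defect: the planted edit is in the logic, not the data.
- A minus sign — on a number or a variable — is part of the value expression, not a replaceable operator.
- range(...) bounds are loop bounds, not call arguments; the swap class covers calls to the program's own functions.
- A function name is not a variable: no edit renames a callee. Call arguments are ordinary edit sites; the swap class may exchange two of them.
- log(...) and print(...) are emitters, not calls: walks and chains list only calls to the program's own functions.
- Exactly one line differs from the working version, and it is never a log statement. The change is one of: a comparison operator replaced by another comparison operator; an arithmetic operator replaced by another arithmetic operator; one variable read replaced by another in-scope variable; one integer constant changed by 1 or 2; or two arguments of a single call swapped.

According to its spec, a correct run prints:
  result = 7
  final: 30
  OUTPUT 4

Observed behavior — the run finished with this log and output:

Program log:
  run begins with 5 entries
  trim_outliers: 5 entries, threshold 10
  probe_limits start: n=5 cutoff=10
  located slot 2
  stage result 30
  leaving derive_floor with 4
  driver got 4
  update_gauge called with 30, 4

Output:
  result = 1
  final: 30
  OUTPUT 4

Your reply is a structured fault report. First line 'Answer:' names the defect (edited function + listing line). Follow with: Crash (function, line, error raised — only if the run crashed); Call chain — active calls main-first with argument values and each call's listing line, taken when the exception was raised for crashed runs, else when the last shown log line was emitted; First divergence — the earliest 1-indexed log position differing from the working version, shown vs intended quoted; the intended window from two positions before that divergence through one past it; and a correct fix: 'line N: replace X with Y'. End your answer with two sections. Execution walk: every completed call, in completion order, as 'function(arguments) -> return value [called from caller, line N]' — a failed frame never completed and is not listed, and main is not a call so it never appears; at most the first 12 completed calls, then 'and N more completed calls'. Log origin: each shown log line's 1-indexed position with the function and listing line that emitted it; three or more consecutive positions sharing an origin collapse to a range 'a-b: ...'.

Answer: the defect is in update_gauge at line 25.
The tell: Nothing in the log betrays the bug — only the output does.
Call chain: main -> update_gauge(30, 4) (called at line 36).
First divergence: there is none — every log position agrees.
Execution walk:
  probe_limits([9, 9, 10, 4, 9], 10) -> 2  [called from trim_outliers, line 9]
  trim_outliers([9, 9, 10, 4, 9], 10) -> 30  [called from main, line 32]
  derive_floor([9, 9, 10, 4, 9]) -> 4  [called from main, line 34]
  update_gauge(30, 4) -> 1  [called from main, line 36]
Log origin:
  1: emitted by main (line 31)
  2: emitted by trim_outliers (line 8)
  3: emitted by probe_limits (line 2)
  4: emitted by trim_outliers (line 10)
  5: emitted by main (line 33)
  6: emitted by derive_floor (line 19)
  7: emitted by main (line 35)
  8: emitted by update_gauge (line 23)
A correct fix: line 25: replace `base // base` with `mark // base`.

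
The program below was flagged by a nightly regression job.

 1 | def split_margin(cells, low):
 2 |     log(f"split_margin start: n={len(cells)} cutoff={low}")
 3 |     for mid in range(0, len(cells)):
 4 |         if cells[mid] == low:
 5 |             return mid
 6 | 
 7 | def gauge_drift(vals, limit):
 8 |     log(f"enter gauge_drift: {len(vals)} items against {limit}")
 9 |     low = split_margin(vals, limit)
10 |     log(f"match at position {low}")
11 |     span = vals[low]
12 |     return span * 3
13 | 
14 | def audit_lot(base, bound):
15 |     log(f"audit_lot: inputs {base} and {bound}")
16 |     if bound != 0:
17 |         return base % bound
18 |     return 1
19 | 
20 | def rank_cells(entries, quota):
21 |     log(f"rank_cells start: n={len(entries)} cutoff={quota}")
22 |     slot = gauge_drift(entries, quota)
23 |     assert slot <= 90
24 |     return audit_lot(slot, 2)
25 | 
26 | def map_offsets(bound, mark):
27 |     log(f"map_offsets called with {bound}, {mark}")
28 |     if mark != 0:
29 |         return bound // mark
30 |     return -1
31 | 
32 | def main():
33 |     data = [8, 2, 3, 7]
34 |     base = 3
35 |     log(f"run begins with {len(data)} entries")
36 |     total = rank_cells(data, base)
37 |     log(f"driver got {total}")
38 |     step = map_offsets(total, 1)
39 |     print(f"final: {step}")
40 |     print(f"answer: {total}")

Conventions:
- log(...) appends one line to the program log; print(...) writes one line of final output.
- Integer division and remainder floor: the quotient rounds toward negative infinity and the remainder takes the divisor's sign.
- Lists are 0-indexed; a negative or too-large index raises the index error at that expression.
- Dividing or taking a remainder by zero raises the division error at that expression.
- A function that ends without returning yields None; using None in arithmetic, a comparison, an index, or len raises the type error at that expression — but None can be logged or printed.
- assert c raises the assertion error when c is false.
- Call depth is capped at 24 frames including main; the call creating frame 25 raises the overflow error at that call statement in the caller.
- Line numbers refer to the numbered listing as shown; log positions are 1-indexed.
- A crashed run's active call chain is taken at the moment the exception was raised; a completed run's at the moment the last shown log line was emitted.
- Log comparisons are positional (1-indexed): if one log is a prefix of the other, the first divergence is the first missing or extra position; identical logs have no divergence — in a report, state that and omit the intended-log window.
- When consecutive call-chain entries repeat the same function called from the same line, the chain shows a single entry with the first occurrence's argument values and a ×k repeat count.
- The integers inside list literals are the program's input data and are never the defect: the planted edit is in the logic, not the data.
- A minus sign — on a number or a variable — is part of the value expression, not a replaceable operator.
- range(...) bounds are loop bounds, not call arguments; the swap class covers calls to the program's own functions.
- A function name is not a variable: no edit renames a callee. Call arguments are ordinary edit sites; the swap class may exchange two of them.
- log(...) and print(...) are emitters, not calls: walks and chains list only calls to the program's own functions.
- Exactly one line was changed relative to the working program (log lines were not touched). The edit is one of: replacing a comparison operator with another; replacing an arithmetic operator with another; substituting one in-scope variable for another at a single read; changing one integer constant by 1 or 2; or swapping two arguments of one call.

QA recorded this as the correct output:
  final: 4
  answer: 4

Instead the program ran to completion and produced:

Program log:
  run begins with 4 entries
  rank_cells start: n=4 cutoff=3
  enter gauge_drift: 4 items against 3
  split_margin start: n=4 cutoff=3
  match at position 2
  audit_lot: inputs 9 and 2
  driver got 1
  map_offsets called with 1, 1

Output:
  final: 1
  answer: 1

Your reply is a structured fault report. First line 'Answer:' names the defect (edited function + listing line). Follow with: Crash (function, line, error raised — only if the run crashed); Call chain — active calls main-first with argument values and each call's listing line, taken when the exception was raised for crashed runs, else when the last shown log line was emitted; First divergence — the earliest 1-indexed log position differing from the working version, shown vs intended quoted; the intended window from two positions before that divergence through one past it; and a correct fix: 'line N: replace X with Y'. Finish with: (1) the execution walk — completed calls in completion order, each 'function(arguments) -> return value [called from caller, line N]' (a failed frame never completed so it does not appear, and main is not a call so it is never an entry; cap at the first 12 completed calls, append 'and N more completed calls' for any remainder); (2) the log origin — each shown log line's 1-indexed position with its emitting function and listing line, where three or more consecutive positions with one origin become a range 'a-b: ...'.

Answer: the defect is in audit_lot at line 17.
Key fact: At log position 7 the runs split — shown 'driver got 1', but the working version logs 'driver got 4'.
Call chain: main -> map_offsets(1, 1) (called at line 38).
First divergence: position 7 — the shown line 'driver got 1' should read 'driver got 4'.
Intended log window:
  5: match at position 2
  6: audit_lot: inputs 9 and 2
  7: driver got 4
  8: map_offsets called with 4, 1
Execution walk:
  split_margin([8, 2, 3, 7], 3) -> 2  [called from gauge_drift, line 9]
  gauge_drift([8, 2, 3, 7], 3) -> 9  [called from rank_cells, line 22]
  audit_lot(9, 2) -> 1  [called from rank_cells, line 24]
  rank_cells([8, 2, 3, 7], 3) -> 1  [called from main, line 36]
  map_offsets(1, 1) -> 1  [called from main, line 38]
Log origin:
  1: emitted by main (line 35)
  2: emitted by rank_cells (line 21)
  3: emitted by gauge_drift (line 8)
  4: emitted by split_margin (line 2)
  5: emitted by gauge_drift (line 10)
  6: emitted by audit_lot (line 15)
  7: emitted by main (line 37)
  8: emitted by map_offsets (line 27)
A correct fix: line 17: replace `%` with `//`.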